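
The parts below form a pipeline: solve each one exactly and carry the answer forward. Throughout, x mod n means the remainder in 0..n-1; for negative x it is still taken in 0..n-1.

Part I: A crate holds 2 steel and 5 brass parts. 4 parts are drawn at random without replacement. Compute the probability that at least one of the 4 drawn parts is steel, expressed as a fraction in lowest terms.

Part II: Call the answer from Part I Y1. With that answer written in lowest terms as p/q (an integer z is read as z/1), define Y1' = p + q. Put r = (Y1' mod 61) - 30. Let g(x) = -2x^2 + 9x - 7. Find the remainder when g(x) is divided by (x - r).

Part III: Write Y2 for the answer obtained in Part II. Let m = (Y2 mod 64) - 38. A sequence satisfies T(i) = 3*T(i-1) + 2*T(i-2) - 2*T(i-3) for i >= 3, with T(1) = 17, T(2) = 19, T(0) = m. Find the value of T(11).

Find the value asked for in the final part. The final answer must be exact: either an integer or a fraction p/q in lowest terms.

Part I: total draws C(7,4) = 35; complement C(5,4) = 5; favorable 35 - 5 = 30; P = 6/7; answer 6/7
Part II: Y1 = 6/7; threaded value p + q = 13; r = -17; remainder = value at the root: -2*(-17)^2 + 9*(-17)^1 - 7 = (-578) + (-153) + (-7) = -738; answer -738
Part III: Y2 = -738; m = -8; T(3) = 3*(19) + 2*(17) - 2*(-8) = 107; iterating: T(3)=107, T(4)=325, T(5)=1151, T(6)=3889, T(7)=13319, T(8)=45433, T(9)=155159, T(10)=529705, T(11)=1808567; answer 1808567

1808567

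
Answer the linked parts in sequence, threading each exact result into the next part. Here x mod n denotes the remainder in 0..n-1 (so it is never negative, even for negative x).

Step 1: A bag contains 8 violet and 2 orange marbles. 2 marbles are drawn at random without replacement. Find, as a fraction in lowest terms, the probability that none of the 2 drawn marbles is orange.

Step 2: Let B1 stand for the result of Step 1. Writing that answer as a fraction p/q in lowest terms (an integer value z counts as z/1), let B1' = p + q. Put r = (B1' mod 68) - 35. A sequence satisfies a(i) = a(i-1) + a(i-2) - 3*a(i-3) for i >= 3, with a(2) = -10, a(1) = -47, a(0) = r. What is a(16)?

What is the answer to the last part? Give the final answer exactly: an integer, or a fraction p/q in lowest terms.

Step 1: total draws C(10,2) = 45; favorable C(8,2) = 28; P = 28/45; answer 28/45
Step 2: B1 = 28/45; threaded value p + q = 73; r = -30; a(3) = 1*(-10) + 1*(-47) - 3*(-30) = 33; iterating: a(3)=33, a(4)=164, a(5)=227, a(6)=292, a(7)=27, a(8)=-362, a(9)=-1211, a(10)=-1654, a(11)=-1779, a(12)=200, a(13)=3383, a(14)=8920, a(15)=11703, a(16)=10474; answer 10474

10474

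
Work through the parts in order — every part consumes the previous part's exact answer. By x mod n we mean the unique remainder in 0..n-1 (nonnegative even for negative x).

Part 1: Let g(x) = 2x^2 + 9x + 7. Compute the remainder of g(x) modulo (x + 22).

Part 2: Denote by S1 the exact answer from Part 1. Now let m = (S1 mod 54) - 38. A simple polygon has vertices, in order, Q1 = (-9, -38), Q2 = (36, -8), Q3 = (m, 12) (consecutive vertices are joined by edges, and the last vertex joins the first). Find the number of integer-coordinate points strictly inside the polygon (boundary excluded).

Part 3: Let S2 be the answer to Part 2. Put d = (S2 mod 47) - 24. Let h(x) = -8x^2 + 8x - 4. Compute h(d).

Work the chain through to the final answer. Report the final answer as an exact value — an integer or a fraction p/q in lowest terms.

Part 1: remainder = value at the root: 2*(-22)^2 + 9*(-22)^1 + 7 = (968) + (-198) + (7) = 777; answer 777
Part 2: S1 = 777; m = -17; cross terms: (-9*-8 - 36*-38)=1440, (36*12 - -17*-8)=296, (-17*-38 - -9*12)=754; twice the area = |2490| = 2490; area = 1245; boundary points = 15 + 1 + 2 = 18; strictly interior points = area - boundary/2 + 1 = 1237; answer 1237
Part 3: S2 = 1237; d = -9; -8*(-9)^2 + 8*(-9)^1 - 4 = (-648) + (-72) + (-4) = -724; answer -724

-724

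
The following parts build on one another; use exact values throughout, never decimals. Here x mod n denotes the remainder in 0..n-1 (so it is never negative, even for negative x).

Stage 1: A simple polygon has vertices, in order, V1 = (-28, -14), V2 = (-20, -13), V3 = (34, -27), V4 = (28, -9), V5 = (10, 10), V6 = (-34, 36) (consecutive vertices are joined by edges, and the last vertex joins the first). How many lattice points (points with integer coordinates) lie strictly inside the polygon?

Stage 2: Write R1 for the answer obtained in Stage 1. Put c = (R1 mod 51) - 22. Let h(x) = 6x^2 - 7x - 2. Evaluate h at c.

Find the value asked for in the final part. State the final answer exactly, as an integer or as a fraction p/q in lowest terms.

1816

Stage 1: cross terms: (-28*-13 - -20*-14)=84, (-20*-27 - 34*-13)=982, (34*-9 - 28*-27)=450, (28*10 - 10*-9)=370, (10*36 - -34*10)=700, (-34*-14 - -28*36)=1484; twice the area = |4070| = 4070; area = 2035; boundary points = 1 + 2 + 6 + 1 + 2 + 2 = 14; strictly interior points = area - boundary/2 + 1 = 2029; answer 2029
Stage 2: R1 = 2029; c = 18; 6*(18)^2 - 7*(18)^1 - 2 = (1944) + (-126) + (-2) = 1816; answer 1816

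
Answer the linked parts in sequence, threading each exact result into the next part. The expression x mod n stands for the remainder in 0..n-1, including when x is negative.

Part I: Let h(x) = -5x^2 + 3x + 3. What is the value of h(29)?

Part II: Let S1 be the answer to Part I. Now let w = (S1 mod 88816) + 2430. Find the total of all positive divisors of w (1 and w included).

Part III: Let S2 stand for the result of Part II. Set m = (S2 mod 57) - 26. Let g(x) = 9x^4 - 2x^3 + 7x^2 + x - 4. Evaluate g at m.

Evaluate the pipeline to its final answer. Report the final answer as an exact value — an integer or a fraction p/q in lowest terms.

Part I: -5*(29)^2 + 3*(29)^1 + 3 = (-4205) + (87) + (3) = -4115; answer -4115
Part II: S1 = -4115; w = 87131; 87131 = 11 * 89^2; sigma = (1 + 11) * (1 + 89 + 7921) = 12 * 8011 = 96132; answer 96132
Part III: S2 = 96132; m = 4; 9*(4)^4 - 2*(4)^3 + 7*(4)^2 + 1*(4)^1 - 4 = (2304) + (-128) + (112) + (4) + (-4) = 2288; answer 2288

2288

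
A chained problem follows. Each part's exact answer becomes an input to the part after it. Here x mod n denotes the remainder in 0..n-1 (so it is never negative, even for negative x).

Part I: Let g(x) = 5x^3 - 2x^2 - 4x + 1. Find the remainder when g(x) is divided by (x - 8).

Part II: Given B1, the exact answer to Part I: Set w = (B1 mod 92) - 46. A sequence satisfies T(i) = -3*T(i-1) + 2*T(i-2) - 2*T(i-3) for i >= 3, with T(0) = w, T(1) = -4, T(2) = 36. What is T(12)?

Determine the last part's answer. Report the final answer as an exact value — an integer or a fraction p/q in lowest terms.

Part I: remainder = value at the root: 5*(8)^3 - 2*(8)^2 - 4*(8)^1 + 1 = (2560) + (-128) + (-32) + (1) = 2401; answer 2401
Part II: B1 = 2401; w = -37; T(3) = -3*(36) + 2*(-4) - 2*(-37) = -42; iterating: T(3)=-42, T(4)=206, T(5)=-774, T(6)=2818, T(7)=-10414, T(8)=38426, T(9)=-141742, T(10)=522906, T(11)=-1929054, T(12)=7116458; answer 7116458

7116458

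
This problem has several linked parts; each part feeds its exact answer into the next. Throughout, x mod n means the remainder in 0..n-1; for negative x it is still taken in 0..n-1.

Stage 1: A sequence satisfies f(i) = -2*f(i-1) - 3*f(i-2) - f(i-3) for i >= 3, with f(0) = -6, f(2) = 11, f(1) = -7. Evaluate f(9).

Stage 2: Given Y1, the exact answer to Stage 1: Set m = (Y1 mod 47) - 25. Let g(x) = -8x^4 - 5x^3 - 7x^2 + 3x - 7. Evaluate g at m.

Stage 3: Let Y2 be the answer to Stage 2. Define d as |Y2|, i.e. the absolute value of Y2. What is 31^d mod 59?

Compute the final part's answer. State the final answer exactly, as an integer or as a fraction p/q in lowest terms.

30

Stage 1: f(3) = -2*(11) - 3*(-7) - 1*(-6) = 5; iterating: f(3)=5, f(4)=-36, f(5)=46, f(6)=11, f(7)=-124, f(8)=169, f(9)=23; answer 23
Stage 2: Y1 = 23; m = -2; -8*(-2)^4 - 5*(-2)^3 - 7*(-2)^2 + 3*(-2)^1 - 7 = (-128) + (40) + (-28) + (-6) + (-7) = -129; answer -129
Stage 3: Y2 = -129; d = 129; squarings mod 59: 31^1=31, 31^2=17, 31^4=53, 31^8=36, 31^16=57, 31^32=4, 31^64=16, 31^128=20; 31^129 = 31^1 * 31^128 = 30 (mod 59); answer 30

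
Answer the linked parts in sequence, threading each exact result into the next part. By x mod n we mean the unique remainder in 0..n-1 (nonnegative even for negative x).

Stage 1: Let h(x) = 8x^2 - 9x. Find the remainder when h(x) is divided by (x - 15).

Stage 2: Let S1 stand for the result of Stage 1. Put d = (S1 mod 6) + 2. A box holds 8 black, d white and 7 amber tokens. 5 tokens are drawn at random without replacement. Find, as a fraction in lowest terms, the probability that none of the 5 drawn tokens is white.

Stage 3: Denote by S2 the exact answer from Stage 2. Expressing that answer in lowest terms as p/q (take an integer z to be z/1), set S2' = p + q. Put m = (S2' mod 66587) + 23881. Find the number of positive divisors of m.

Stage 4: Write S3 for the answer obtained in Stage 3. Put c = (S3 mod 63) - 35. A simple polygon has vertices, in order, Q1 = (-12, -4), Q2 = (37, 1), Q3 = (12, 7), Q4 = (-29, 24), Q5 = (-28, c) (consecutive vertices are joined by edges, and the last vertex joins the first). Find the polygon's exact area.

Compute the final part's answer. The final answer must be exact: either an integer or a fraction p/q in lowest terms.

2049/2

Stage 1: remainder = value at the root: 8*(15)^2 - 9*(15)^1 = (1800) + (-135) = 1665; answer 1665
Stage 2: S1 = 1665; d = 5; total draws C(20,5) = 15504; favorable C(15,5) = 3003; P = 1001/5168; answer 1001/5168
Stage 3: S2 = 1001/5168; threaded value p + q = 6169; m = 30050; 30050 = 2 * 5^2 * 601; number of divisors = (1+1) * (2+1) * (1+1) = 12; answer 12
Stage 4: S3 = 12; c = -23; cross terms: (-12*1 - 37*-4)=136, (37*7 - 12*1)=247, (12*24 - -29*7)=491, (-29*-23 - -28*24)=1339, (-28*-4 - -12*-23)=-164; twice the area = |2049| = 2049; area = 2049/2; answer 2049/2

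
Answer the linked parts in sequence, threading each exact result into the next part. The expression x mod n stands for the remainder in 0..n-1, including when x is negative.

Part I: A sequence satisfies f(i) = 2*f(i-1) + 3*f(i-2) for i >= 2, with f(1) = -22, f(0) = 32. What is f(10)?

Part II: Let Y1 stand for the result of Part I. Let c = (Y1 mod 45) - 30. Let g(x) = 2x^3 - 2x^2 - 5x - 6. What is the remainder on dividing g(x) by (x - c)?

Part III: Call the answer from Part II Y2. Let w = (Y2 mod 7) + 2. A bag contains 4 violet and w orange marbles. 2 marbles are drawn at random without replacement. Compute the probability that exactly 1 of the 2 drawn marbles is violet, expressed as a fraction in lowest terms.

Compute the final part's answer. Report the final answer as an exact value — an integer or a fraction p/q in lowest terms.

Part I: f(2) = 2*(-22) + 3*(32) = 52; iterating: f(2)=52, f(3)=38, f(4)=232, f(5)=578, f(6)=1852, f(7)=5438, f(8)=16432, f(9)=49178, f(10)=147652; answer 147652
Part II: Y1 = 147652; c = -23; remainder = value at the root: 2*(-23)^3 - 2*(-23)^2 - 5*(-23)^1 - 6 = (-24334) + (-1058) + (115) + (-6) = -25283; answer -25283
Part III: Y2 = -25283; w = 3; total draws C(7,2) = 21; favorable C(4,1)*C(3,1) = 12; P = 4/7; answer 4/7

4/7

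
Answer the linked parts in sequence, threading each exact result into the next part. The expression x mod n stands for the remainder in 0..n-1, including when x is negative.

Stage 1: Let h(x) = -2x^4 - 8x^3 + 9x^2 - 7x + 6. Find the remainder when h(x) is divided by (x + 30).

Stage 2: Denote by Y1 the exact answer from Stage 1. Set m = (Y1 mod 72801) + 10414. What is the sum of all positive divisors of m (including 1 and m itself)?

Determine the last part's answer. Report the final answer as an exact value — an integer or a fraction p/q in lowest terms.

Stage 1: remainder = value at the root: -2*(-30)^4 - 8*(-30)^3 + 9*(-30)^2 - 7*(-30)^1 + 6 = (-1620000) + (216000) + (8100) + (210) + (6) = -1395684; answer -1395684
Stage 2: Y1 = -1395684; m = 70750; 70750 = 2 * 5^3 * 283; sigma = (1 + 2) * (1 + 5 + 25 + 125) * (1 + 283) = 3 * 156 * 284 = 132912; answer 132912

132912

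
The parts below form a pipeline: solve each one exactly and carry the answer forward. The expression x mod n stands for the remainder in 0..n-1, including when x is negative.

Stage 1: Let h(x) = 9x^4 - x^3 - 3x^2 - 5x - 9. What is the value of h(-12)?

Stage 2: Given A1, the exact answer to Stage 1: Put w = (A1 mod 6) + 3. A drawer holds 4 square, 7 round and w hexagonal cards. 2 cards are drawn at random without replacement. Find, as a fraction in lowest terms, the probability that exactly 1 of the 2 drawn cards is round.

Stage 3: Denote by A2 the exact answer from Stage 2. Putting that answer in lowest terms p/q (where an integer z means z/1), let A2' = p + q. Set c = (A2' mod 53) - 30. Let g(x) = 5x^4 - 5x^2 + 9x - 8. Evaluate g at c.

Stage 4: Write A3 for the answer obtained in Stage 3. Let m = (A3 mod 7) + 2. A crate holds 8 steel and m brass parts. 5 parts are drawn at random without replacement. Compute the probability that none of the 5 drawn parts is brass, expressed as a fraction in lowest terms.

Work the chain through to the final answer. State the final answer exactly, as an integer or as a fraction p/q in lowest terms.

4/143

Stage 1: 9*(-12)^4 - 1*(-12)^3 - 3*(-12)^2 - 5*(-12)^1 - 9 = (186624) + (1728) + (-432) + (60) + (-9) = 187971; answer 187971
Stage 2: A1 = 187971; w = 6; total draws C(17,2) = 136; favorable C(7,1)*C(10,1) = 70; P = 35/68; answer 35/68
Stage 3: A2 = 35/68; threaded value p + q = 103; c = 20; 5*(20)^4 - 5*(20)^2 + 9*(20)^1 - 8 = (800000) + (-2000) + (180) + (-8) = 798172; answer 798172
Stage 4: A3 = 798172; m = 6; total draws C(14,5) = 2002; favorable C(8,5) = 56; P = 4/143; answer 4/143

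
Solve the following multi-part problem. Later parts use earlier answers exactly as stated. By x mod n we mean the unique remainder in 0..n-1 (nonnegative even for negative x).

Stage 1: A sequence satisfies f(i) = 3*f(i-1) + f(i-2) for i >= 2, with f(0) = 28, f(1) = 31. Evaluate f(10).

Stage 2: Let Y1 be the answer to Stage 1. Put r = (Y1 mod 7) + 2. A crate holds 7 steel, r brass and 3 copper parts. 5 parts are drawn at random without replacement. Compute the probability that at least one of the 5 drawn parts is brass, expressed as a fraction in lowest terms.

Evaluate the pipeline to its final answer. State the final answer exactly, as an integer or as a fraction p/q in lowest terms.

212/221

Stage 1: f(2) = 3*(31) + 1*(28) = 121; iterating: f(2)=121, f(3)=394, f(4)=1303, f(5)=4303, f(6)=14212, f(7)=46939, f(8)=155029, f(9)=512026, f(10)=1691107; answer 1691107
Stage 2: Y1 = 1691107; r = 7; total draws C(17,5) = 6188; complement C(10,5) = 252; favorable 6188 - 252 = 5936; P = 212/221; answer 212/221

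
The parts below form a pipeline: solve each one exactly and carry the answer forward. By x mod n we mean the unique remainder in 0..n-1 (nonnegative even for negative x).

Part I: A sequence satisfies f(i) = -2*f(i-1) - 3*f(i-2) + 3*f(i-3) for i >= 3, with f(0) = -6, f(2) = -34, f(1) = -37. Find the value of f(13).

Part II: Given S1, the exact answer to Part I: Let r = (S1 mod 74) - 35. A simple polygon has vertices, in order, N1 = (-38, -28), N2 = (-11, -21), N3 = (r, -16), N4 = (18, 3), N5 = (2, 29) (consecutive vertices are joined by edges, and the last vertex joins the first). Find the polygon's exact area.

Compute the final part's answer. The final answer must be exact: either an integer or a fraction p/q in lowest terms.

1630

Part I: f(3) = -2*(-34) - 3*(-37) + 3*(-6) = 161; iterating: f(3)=161, f(4)=-331, f(5)=77, f(6)=1322, f(7)=-3868, f(8)=4001, f(9)=7568, f(10)=-38743, f(11)=66785, f(12)=5363, f(13)=-327310; answer -327310
Part II: S1 = -327310; r = 31; cross terms: (-38*-21 - -11*-28)=490, (-11*-16 - 31*-21)=827, (31*3 - 18*-16)=381, (18*29 - 2*3)=516, (2*-28 - -38*29)=1046; twice the area = |3260| = 3260; area = 1630; answer 1630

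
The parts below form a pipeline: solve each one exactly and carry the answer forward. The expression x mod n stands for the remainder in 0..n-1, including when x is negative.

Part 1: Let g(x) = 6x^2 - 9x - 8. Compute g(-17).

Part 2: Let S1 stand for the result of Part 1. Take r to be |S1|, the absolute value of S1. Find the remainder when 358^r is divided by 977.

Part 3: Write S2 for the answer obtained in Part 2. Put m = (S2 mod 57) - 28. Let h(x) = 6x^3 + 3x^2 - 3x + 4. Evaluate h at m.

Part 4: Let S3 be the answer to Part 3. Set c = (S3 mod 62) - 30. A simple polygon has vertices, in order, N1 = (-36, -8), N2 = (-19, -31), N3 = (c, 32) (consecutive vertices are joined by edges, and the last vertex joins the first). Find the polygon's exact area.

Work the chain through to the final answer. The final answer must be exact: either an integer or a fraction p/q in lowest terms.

Part 1: 6*(-17)^2 - 9*(-17)^1 - 8 = (1734) + (153) + (-8) = 1879; answer 1879
Part 2: S1 = 1879; r = 1879; squarings mod 977: 358^1=358, 358^2=177, 358^4=65, 358^8=317, 358^16=835, 358^32=624, 358^64=530, 358^128=501, 358^256=889, 358^512=905, 358^1024=299; 358^1879 = 358^1 * 358^2 * 358^4 * 358^16 * 358^64 * 358^256 * 358^512 * 358^1024 = 386 (mod 977); answer 386
Part 3: S2 = 386; m = 16; 6*(16)^3 + 3*(16)^2 - 3*(16)^1 + 4 = (24576) + (768) + (-48) + (4) = 25300; answer 25300
Part 4: S3 = 25300; c = -26; cross terms: (-36*-31 - -19*-8)=964, (-19*32 - -26*-31)=-1414, (-26*-8 - -36*32)=1360; twice the area = |910| = 910; area = 455; answer 455

455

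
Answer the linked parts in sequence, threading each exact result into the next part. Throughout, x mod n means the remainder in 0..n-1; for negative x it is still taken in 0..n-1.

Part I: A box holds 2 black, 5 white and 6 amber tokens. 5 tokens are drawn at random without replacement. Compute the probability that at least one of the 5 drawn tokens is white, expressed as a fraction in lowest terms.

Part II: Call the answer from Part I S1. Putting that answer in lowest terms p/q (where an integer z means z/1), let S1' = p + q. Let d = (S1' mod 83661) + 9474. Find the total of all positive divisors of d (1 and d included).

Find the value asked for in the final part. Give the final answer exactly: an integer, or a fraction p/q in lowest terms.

22500

Part I: total draws C(13,5) = 1287; complement C(8,5) = 56; favorable 1287 - 56 = 1231; P = 1231/1287; answer 1231/1287
Part II: S1 = 1231/1287; threaded value p + q = 2518; d = 11992; 11992 = 2^3 * 1499; sigma = (1 + 2 + 4 + 8) * (1 + 1499) = 15 * 1500 = 22500; answer 22500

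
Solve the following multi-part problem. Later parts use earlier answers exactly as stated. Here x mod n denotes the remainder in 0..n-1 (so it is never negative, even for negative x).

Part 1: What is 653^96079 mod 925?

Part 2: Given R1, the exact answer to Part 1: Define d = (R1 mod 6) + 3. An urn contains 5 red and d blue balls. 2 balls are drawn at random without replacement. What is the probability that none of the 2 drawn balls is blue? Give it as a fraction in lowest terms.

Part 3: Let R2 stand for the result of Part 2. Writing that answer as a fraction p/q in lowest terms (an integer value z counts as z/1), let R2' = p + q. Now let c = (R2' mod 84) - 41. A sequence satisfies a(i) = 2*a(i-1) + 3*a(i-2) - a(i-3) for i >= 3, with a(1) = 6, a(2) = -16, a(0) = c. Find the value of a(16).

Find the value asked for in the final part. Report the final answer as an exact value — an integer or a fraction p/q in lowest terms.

-28658352

Part 1: squarings mod 925: 653^1=653, 653^2=909, 653^4=256, 653^8=786, 653^16=821, 653^32=641, 653^64=181, 653^128=386, 653^256=71, 653^512=416, 653^1024=81, 653^2048=86, 653^4096=921, 653^8192=16, 653^16384=256, 653^32768=786, 653^65536=821; 653^96079 = 653^1 * 653^2 * 653^4 * 653^8 * 653^64 * 653^256 * 653^512 * 653^1024 * 653^4096 * 653^8192 * 653^16384 * 653^65536 = 167 (mod 925); answer 167
Part 2: R1 = 167; d = 8; total draws C(13,2) = 78; favorable C(5,2) = 10; P = 5/39; answer 5/39
Part 3: R2 = 5/39; threaded value p + q = 44; c = 3; a(3) = 2*(-16) + 3*(6) - 1*(3) = -17; iterating: a(3)=-17, a(4)=-88, a(5)=-211, a(6)=-669, a(7)=-1883, a(8)=-5562, a(9)=-16104, a(10)=-47011, a(11)=-136772, a(12)=-398473, a(13)=-1160251, a(14)=-3379149, a(15)=-9840578, a(16)=-28658352; answer -28658352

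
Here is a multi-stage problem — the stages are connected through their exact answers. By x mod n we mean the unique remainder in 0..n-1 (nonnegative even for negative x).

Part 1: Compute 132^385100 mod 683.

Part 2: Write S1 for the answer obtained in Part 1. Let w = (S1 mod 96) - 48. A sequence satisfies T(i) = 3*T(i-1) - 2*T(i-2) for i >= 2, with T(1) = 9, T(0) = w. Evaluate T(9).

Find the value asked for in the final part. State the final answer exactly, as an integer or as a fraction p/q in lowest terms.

4089

Part 1: squarings mod 683: 132^1=132, 132^2=349, 132^4=227, 132^8=304, 132^16=211, 132^32=126, 132^64=167, 132^128=569, 132^256=19, 132^512=361, 132^1024=551, 132^2048=349, 132^4096=227, 132^8192=304, 132^16384=211, 132^32768=126, 132^65536=167, 132^131072=569, 132^262144=19; 132^385100 = 132^4 * 132^8 * 132^64 * 132^8192 * 132^16384 * 132^32768 * 132^65536 * 132^262144 = 49 (mod 683); answer 49
Part 2: S1 = 49; w = 1; T(2) = 3*(9) - 2*(1) = 25; iterating: T(2)=25, T(3)=57, T(4)=121, T(5)=249, T(6)=505, T(7)=1017, T(8)=2041, T(9)=4089; answer 4089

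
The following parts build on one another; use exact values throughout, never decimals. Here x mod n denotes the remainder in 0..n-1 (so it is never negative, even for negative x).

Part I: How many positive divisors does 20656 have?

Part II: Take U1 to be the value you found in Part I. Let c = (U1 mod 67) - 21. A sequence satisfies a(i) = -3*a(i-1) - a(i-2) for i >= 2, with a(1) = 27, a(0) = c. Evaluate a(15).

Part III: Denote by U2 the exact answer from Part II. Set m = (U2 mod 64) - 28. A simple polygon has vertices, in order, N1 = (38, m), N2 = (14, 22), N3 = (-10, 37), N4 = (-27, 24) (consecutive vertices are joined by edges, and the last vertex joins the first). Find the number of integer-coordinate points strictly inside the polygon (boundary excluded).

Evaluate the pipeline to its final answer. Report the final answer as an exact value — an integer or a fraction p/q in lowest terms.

Part I: 20656 = 2^4 * 1291; number of divisors = (4+1) * (1+1) = 10; answer 10
Part II: U1 = 10; c = -11; a(2) = -3*(27) - 1*(-11) = -70; iterating: a(2)=-70, a(3)=183, a(4)=-479, a(5)=1254, a(6)=-3283, a(7)=8595, a(8)=-22502, a(9)=58911, a(10)=-154231, a(11)=403782, a(12)=-1057115, a(13)=2767563, a(14)=-7245574, a(15)=18969159; answer 18969159
Part III: U2 = 18969159; m = -21; cross terms: (38*22 - 14*-21)=1130, (14*37 - -10*22)=738, (-10*24 - -27*37)=759, (-27*-21 - 38*24)=-345; twice the area = |2282| = 2282; area = 1141; boundary points = 1 + 3 + 1 + 5 = 10; strictly interior points = area - boundary/2 + 1 = 1137; answer 1137

1137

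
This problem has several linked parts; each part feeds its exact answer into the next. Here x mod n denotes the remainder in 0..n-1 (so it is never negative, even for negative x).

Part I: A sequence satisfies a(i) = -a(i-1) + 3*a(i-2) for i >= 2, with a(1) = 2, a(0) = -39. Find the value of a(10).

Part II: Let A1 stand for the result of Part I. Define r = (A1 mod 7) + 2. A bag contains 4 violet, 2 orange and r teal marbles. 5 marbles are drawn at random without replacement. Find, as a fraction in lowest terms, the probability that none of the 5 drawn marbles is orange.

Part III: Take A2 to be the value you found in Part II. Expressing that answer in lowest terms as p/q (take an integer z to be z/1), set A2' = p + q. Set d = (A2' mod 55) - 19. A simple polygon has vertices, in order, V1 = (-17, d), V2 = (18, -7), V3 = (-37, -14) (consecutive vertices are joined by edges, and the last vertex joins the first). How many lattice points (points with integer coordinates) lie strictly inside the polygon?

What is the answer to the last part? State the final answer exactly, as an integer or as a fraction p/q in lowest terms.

644

Part I: a(2) = -1*(2) + 3*(-39) = -119; iterating: a(2)=-119, a(3)=125, a(4)=-482, a(5)=857, a(6)=-2303, a(7)=4874, a(8)=-11783, a(9)=26405, a(10)=-61754; answer -61754
Part II: A1 = -61754; r = 2; total draws C(8,5) = 56; favorable C(6,5) = 6; P = 3/28; answer 3/28
Part III: A2 = 3/28; threaded value p + q = 31; d = 12; cross terms: (-17*-7 - 18*12)=-97, (18*-14 - -37*-7)=-511, (-37*12 - -17*-14)=-682; twice the area = |-1290| = 1290; area = 645; boundary points = 1 + 1 + 2 = 4; strictly interior points = area - boundary/2 + 1 = 644; answer 644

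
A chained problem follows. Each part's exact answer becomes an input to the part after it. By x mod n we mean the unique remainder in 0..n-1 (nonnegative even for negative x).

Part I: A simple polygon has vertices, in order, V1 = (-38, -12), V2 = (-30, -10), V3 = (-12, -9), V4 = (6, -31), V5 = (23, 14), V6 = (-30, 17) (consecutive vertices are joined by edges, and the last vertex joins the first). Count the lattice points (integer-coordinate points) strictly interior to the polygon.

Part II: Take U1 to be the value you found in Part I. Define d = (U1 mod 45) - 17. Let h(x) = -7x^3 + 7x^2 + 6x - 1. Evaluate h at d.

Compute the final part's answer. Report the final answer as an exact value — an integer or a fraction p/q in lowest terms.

-6241

Part I: cross terms: (-38*-10 - -30*-12)=20, (-30*-9 - -12*-10)=150, (-12*-31 - 6*-9)=426, (6*14 - 23*-31)=797, (23*17 - -30*14)=811, (-30*-12 - -38*17)=1006; twice the area = |3210| = 3210; area = 1605; boundary points = 2 + 1 + 2 + 1 + 1 + 1 = 8; strictly interior points = area - boundary/2 + 1 = 1602; answer 1602
Part II: U1 = 1602; d = 10; -7*(10)^3 + 7*(10)^2 + 6*(10)^1 - 1 = (-7000) + (700) + (60) + (-1) = -6241; answer -6241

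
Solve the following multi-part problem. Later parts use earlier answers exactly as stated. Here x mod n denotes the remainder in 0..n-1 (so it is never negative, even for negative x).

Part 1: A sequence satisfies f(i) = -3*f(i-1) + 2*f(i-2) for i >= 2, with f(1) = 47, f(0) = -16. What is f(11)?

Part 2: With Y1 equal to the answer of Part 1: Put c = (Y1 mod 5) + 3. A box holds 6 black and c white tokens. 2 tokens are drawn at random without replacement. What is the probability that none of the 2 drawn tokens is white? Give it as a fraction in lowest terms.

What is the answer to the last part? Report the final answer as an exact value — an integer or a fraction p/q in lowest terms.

Part 1: f(2) = -3*(47) + 2*(-16) = -173; iterating: f(2)=-173, f(3)=613, f(4)=-2185, f(5)=7781, f(6)=-27713, f(7)=98701, f(8)=-351529, f(9)=1251989, f(10)=-4459025, f(11)=15881053; answer 15881053
Part 2: Y1 = 15881053; c = 6; total draws C(12,2) = 66; favorable C(6,2) = 15; P = 5/22; answer 5/22

5/22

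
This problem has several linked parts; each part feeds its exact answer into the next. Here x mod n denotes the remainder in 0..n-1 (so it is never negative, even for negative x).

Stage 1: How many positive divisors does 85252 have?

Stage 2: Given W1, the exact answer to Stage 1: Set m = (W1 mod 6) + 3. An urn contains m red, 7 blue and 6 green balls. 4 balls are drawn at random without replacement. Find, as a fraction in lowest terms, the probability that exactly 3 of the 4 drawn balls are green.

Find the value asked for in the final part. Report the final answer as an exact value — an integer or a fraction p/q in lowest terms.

10/91

Stage 1: 85252 = 2^2 * 21313; number of divisors = (2+1) * (1+1) = 6; answer 6
Stage 2: W1 = 6; m = 3; total draws C(16,4) = 1820; favorable C(6,3)*C(10,1) = 200; P = 10/91; answer 10/91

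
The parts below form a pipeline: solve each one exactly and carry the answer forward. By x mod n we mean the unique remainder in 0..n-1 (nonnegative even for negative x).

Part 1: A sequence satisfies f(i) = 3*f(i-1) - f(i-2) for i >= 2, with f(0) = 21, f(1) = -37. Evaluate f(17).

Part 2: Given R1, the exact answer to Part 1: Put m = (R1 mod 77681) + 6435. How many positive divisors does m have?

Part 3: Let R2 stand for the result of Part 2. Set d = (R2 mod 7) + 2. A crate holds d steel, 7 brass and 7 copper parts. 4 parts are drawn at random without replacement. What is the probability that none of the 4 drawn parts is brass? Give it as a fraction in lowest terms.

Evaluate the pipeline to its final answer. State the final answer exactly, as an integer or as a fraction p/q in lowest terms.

143/969

Part 1: f(2) = 3*(-37) - 1*(21) = -132; iterating: f(2)=-132, f(3)=-359, f(4)=-945, f(5)=-2476, f(6)=-6483, f(7)=-16973, f(8)=-44436, f(9)=-116335, f(10)=-304569, f(11)=-797372, f(12)=-2087547, f(13)=-5465269, f(14)=-14308260, f(15)=-37459511, f(16)=-98070273, f(17)=-256751308; answer -256751308
Part 2: R1 = -256751308; m = 68513; 68513 = 131 * 523; number of divisors = (1+1) * (1+1) = 4; answer 4
Part 3: R2 = 4; d = 6; total draws C(20,4) = 4845; favorable C(13,4) = 715; P = 143/969; answer 143/969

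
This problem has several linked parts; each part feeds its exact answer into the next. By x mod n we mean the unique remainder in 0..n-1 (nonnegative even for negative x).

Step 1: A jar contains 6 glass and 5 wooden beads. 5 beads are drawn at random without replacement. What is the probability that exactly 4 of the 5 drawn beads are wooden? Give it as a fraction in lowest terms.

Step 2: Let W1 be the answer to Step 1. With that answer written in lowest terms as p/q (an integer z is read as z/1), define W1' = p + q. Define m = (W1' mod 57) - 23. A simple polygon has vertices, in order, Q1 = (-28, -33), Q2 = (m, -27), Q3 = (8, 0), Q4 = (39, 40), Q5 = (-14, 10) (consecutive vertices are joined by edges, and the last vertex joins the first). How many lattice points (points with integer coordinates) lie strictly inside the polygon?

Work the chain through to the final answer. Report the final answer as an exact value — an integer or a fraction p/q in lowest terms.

Step 1: total draws C(11,5) = 462; favorable C(5,4)*C(6,1) = 30; P = 5/77; answer 5/77
Step 2: W1 = 5/77; threaded value p + q = 82; m = 2; cross terms: (-28*-27 - 2*-33)=822, (2*0 - 8*-27)=216, (8*40 - 39*0)=320, (39*10 - -14*40)=950, (-14*-33 - -28*10)=742; twice the area = |3050| = 3050; area = 1525; boundary points = 6 + 3 + 1 + 1 + 1 = 12; strictly interior points = area - boundary/2 + 1 = 1520; answer 1520

1520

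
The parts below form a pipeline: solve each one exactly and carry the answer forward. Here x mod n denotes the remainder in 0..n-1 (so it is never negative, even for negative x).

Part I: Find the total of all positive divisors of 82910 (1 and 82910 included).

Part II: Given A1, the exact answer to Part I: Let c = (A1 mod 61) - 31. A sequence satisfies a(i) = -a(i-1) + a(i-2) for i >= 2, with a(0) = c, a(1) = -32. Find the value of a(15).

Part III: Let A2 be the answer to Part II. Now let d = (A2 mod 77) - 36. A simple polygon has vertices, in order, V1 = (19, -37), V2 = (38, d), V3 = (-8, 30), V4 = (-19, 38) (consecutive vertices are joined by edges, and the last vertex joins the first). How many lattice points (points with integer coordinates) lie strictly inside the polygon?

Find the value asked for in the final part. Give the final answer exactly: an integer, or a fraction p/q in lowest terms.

Part I: 82910 = 2 * 5 * 8291; sigma = (1 + 2) * (1 + 5) * (1 + 8291) = 3 * 6 * 8292 = 149256; answer 149256
Part II: A1 = 149256; c = 19; a(2) = -1*(-32) + 1*(19) = 51; iterating: a(2)=51, a(3)=-83, a(4)=134, a(5)=-217, a(6)=351, a(7)=-568, a(8)=919, a(9)=-1487, a(10)=2406, a(11)=-3893, a(12)=6299, a(13)=-10192, a(14)=16491, a(15)=-26683; answer -26683
Part III: A2 = -26683; d = 0; cross terms: (19*0 - 38*-37)=1406, (38*30 - -8*0)=1140, (-8*38 - -19*30)=266, (-19*-37 - 19*38)=-19; twice the area = |2793| = 2793; area = 2793/2; boundary points = 1 + 2 + 1 + 1 = 5; strictly interior points = area - boundary/2 + 1 = 1395; answer 1395

1395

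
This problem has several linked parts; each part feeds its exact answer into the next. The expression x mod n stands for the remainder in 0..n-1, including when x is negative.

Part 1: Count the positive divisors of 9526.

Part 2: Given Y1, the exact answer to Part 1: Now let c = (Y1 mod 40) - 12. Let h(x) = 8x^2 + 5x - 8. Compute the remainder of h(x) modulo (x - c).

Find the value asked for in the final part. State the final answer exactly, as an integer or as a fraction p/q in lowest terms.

100

Part 1: 9526 = 2 * 11 * 433; number of divisors = (1+1) * (1+1) * (1+1) = 8; answer 8
Part 2: Y1 = 8; c = -4; remainder = value at the root: 8*(-4)^2 + 5*(-4)^1 - 8 = (128) + (-20) + (-8) = 100; answer 100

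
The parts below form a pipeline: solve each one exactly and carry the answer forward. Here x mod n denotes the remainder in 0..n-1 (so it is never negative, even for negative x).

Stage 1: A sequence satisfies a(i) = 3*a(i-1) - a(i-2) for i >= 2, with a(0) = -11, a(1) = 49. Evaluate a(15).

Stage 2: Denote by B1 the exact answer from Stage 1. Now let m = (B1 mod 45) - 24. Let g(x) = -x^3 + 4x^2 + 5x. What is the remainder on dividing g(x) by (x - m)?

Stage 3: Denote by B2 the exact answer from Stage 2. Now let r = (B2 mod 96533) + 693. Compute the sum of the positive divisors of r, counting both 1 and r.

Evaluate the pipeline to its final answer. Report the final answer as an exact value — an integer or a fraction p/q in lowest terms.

Stage 1: a(2) = 3*(49) - 1*(-11) = 158; iterating: a(2)=158, a(3)=425, a(4)=1117, a(5)=2926, a(6)=7661, a(7)=20057, a(8)=52510, a(9)=137473, a(10)=359909, a(11)=942254, a(12)=2466853, a(13)=6458305, a(14)=16908062, a(15)=44265881; answer 44265881
Stage 2: B1 = 44265881; m = -13; remainder = value at the root: -1*(-13)^3 + 4*(-13)^2 + 5*(-13)^1 = (2197) + (676) + (-65) = 2808; answer 2808
Stage 3: B2 = 2808; r = 3501; 3501 = 3^2 * 389; sigma = (1 + 3 + 9) * (1 + 389) = 13 * 390 = 5070; answer 5070

5070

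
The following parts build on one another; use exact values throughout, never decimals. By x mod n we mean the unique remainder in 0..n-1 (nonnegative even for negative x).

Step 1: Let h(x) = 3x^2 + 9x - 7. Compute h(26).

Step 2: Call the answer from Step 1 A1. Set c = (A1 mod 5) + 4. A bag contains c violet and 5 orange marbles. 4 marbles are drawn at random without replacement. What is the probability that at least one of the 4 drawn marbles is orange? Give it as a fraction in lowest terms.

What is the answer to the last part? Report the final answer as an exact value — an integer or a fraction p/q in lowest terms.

Step 1: 3*(26)^2 + 9*(26)^1 - 7 = (2028) + (234) + (-7) = 2255; answer 2255
Step 2: A1 = 2255; c = 4; total draws C(9,4) = 126; complement C(4,4) = 1; favorable 126 - 1 = 125; P = 125/126; answer 125/126

125/126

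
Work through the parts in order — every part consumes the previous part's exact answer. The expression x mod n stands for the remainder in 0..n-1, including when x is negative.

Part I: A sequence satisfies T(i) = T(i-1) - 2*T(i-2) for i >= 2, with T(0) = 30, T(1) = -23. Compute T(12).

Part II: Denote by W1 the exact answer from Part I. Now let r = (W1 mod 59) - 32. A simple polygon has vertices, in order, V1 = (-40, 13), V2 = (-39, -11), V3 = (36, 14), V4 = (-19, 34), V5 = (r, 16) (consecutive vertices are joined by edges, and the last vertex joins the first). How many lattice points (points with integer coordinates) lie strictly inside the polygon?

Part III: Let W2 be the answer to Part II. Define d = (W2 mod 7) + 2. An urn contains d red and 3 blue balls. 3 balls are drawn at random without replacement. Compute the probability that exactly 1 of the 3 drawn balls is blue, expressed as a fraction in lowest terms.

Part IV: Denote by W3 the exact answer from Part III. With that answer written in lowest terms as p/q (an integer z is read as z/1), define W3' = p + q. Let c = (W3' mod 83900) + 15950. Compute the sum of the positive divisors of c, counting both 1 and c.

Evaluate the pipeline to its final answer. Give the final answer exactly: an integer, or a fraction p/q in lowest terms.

23114

Part I: T(2) = 1*(-23) - 2*(30) = -83; iterating: T(2)=-83, T(3)=-37, T(4)=129, T(5)=203, T(6)=-55, T(7)=-461, T(8)=-351, T(9)=571, T(10)=1273, T(11)=131, T(12)=-2415; answer -2415
Part II: W1 = -2415; r = -28; cross terms: (-40*-11 - -39*13)=947, (-39*14 - 36*-11)=-150, (36*34 - -19*14)=1490, (-19*16 - -28*34)=648, (-28*13 - -40*16)=276; twice the area = |3211| = 3211; area = 3211/2; boundary points = 1 + 25 + 5 + 9 + 3 = 43; strictly interior points = area - boundary/2 + 1 = 1585; answer 1585
Part III: W2 = 1585; d = 5; total draws C(8,3) = 56; favorable C(3,1)*C(5,2) = 30; P = 15/28; answer 15/28
Part IV: W3 = 15/28; threaded value p + q = 43; c = 15993; 15993 = 3^2 * 1777; sigma = (1 + 3 + 9) * (1 + 1777) = 13 * 1778 = 23114; answer 23114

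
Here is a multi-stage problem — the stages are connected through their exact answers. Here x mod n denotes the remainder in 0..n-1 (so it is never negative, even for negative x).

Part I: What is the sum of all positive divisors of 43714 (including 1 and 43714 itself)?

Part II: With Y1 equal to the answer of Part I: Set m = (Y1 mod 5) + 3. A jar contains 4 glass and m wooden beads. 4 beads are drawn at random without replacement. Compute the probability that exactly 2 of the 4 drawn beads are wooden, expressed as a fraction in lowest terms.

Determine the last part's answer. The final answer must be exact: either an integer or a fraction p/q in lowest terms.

Part I: 43714 = 2 * 11 * 1987; sigma = (1 + 2) * (1 + 11) * (1 + 1987) = 3 * 12 * 1988 = 71568; answer 71568
Part II: Y1 = 71568; m = 6; total draws C(10,4) = 210; favorable C(6,2)*C(4,2) = 90; P = 3/7; answer 3/7

3/7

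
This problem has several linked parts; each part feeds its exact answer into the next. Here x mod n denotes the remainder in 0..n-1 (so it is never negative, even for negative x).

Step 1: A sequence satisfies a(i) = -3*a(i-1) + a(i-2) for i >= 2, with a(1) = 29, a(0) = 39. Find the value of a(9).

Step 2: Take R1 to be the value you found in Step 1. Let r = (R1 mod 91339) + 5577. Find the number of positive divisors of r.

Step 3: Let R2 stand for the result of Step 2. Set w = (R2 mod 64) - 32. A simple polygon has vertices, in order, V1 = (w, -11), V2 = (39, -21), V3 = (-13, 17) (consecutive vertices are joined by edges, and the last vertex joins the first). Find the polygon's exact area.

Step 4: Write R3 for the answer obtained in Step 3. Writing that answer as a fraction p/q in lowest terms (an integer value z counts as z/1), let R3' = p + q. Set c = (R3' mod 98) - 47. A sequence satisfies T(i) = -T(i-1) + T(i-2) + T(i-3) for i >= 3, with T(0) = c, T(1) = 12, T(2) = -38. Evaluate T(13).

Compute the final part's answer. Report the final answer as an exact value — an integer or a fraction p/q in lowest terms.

Step 1: a(2) = -3*(29) + 1*(39) = -48; iterating: a(2)=-48, a(3)=173, a(4)=-567, a(5)=1874, a(6)=-6189, a(7)=20441, a(8)=-67512, a(9)=222977; answer 222977
Step 2: R1 = 222977; r = 45876; 45876 = 2^2 * 3 * 3823; number of divisors = (2+1) * (1+1) * (1+1) = 12; answer 12
Step 3: R2 = 12; w = -20; cross terms: (-20*-21 - 39*-11)=849, (39*17 - -13*-21)=390, (-13*-11 - -20*17)=483; twice the area = |1722| = 1722; area = 861; answer 861
Step 4: R3 = 861; threaded value p + q = 862; c = 31; T(3) = -1*(-38) + 1*(12) + 1*(31) = 81; iterating: T(3)=81, T(4)=-107, T(5)=150, T(6)=-176, T(7)=219, T(8)=-245, T(9)=288, T(10)=-314, T(11)=357, T(12)=-383, T(13)=426; answer 426

426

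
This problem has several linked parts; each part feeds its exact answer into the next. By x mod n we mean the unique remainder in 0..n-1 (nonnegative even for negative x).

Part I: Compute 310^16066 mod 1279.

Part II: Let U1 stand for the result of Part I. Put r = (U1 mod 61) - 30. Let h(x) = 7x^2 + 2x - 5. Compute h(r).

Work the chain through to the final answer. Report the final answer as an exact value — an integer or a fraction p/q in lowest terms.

427

Part I: squarings mod 1279: 310^1=310, 310^2=175, 310^4=1208, 310^8=1204, 310^16=509, 310^32=723, 310^64=897, 310^128=118, 310^256=1134, 310^512=561, 310^1024=87, 310^2048=1174, 310^4096=793, 310^8192=860; 310^16066 = 310^2 * 310^64 * 310^128 * 310^512 * 310^1024 * 310^2048 * 310^4096 * 310^8192 = 144 (mod 1279); answer 144
Part II: U1 = 144; r = -8; 7*(-8)^2 + 2*(-8)^1 - 5 = (448) + (-16) + (-5) = 427; answer 427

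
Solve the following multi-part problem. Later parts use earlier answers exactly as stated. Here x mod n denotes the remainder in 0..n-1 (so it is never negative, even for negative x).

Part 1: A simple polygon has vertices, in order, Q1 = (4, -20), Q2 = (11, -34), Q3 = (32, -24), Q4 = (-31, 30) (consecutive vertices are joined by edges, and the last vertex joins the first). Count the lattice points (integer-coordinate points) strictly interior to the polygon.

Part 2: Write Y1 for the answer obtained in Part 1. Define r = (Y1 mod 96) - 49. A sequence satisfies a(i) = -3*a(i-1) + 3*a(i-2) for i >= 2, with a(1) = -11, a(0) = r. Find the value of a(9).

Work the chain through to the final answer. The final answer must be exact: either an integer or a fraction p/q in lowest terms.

Part 1: cross terms: (4*-34 - 11*-20)=84, (11*-24 - 32*-34)=824, (32*30 - -31*-24)=216, (-31*-20 - 4*30)=500; twice the area = |1624| = 1624; area = 812; boundary points = 7 + 1 + 9 + 5 = 22; strictly interior points = area - boundary/2 + 1 = 802; answer 802
Part 2: Y1 = 802; r = -15; a(2) = -3*(-11) + 3*(-15) = -12; iterating: a(2)=-12, a(3)=3, a(4)=-45, a(5)=144, a(6)=-567, a(7)=2133, a(8)=-8100, a(9)=30699; answer 30699

30699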